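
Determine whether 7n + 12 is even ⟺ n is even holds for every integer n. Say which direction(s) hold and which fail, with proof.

(⟹) Suppose 7n + 12 is even. Since 7 is odd, 7n and n have the same parity, so 7n + 12 ≡ n + 12 (mod 2). As 12 is even, 7n + 12 is even exactly when n is even. Thus n is even.

(⟸) Conversely, suppose n is even; write n = 2j. Then 7n + 12 = 7·(2j) + 12 = 2·7j + 12, which is even.

Both directions hold.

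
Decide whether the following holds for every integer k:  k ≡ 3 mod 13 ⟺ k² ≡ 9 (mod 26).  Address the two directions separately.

[⇒] This fails: take k = 16. Then 16 ≡ 3 (mod 13), but 16² = 256 ≡ 22 (mod 26), not 9.

[⇐] This fails: take k = 23. Then 23² = 529 ≡ 9 (mod 26), yet 23 ≡ 10 (mod 13), not 3.

Both directions fail.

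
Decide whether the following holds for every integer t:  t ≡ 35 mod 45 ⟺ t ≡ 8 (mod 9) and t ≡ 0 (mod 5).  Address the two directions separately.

[⇒] Suppose t ≡ 35 (mod 45); write t = 45j + 35. Since 9 ∣ 45, reducing mod 9 gives t ≡ 35 ≡ 8 (mod 9); since 5 ∣ 45, reducing mod 5 gives t ≡ 35 ≡ 0 (mod 5).

[⇐] Conversely, if t ≡ 8 (mod 9) and t ≡ 0 (mod 5), then by the Chinese remainder theorem t ≡ 35 (mod 45). This is exactly t ≡ 35 (mod 45).

Both implications hold.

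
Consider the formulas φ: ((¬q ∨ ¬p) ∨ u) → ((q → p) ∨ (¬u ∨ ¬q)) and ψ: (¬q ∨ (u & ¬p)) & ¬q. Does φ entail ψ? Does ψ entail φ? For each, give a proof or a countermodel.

(⇒) fails; (⇐) holds.

(⇒) This fails. Under p = F, q = T, u = F, the left side is true but the right side is false.

(⇐) Assume the antecedent. If p is true, the consequent reduces to true regardless of the other variables. If p is false, the antecedent forces (p = F, q = F, u = F) or (p = F, q = F, u = T), and the consequent holds there. Either way the consequent holds.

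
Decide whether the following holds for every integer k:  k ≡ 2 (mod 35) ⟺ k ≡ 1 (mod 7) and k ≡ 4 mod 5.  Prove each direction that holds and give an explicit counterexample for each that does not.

Neither implication holds.

Forward direction. This fails: k = 2 gives 2 ≡ 2 (mod 35) but 2 ≡ 2 (mod 7), so the conjunction on the right does not hold.

Converse. This fails: k = 29 satisfies both congruences on the right (29 ≡ 1 mod 7 and 29 ≡ 4 mod 5) yet 29 ≡ 29 (mod 35), not 2.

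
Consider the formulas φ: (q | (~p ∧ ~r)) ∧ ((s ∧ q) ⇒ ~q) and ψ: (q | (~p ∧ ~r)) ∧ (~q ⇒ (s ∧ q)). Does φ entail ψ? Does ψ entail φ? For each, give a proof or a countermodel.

Neither direction holds.

(→) This fails. Under r = F, p = F, q = F, s = F, the left side is true but the right side is false.

(←) This fails. Under r = F, p = F, q = T, s = T, the left side is false but the right side is true.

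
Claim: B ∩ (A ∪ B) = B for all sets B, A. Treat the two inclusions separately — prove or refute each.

Forward inclusion. Let x ∈ B ∩ (A ∪ B). Then either x ∈ B and x ∉ A; or x ∈ B ∩ A. In each case x ∈ B, so B ∩ (A ∪ B) ⊆ B.

Reverse inclusion. Let x ∈ B. Then either x ∈ B and x ∉ A; or x ∈ B ∩ A. In each case x ∈ B ∩ (A ∪ B), so B ⊆ B ∩ (A ∪ B).

Both inclusions hold.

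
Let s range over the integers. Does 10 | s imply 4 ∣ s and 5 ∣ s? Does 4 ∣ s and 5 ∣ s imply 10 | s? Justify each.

(→) This fails: take s = 10. Certainly 10 ∣ 10, but 4 ∤ 10.

(←) Suppose 4 ∣ s and 5 ∣ s. Any common multiple of 4 and 5 is a multiple of their lcm; here gcd(4, 5) = 1, so lcm(4, 5) = 4·5 = 20, so 20 ∣ s. Since 10 ∣ 20, it follows that 10 ∣ s.

Only the reverse direction holds.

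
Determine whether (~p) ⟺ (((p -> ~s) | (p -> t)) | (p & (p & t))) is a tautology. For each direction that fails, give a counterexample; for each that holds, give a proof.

The forward direction holds; the converse fails.

(→) Assume the antecedent. If p is true, the antecedent cannot hold. If p is false, the consequent reduces to true regardless of the other variables. Either way the consequent holds.

(←) This fails. Under p = T, t = F, s = F, the left side is false but the right side is true.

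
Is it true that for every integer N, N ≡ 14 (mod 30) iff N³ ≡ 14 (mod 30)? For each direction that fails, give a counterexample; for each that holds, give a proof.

Equivalent; both directions hold.

(⟹) Suppose N ≡ 14 (mod 30). Write N = 30j + 14. Then (30j + 14)³ = 27000j³ + 37800j² + 17640j + 2744 = 30(900j³ + 1260j² + 588j + 91) + 14, so N³ ≡ 14 (mod 30).

(⟸) Conversely, suppose N³ ≡ 14 (mod 30). The only residue r in {0, …, 29} with r³ ≡ 14 (mod 30) is r = 14, so N ≡ 14 (mod 30).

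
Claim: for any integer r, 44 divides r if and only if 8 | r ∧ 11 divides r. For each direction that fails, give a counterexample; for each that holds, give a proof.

(⟹) This fails: take r = 44. Certainly 44 ∣ 44, but 8 ∤ 44.

(⟸) Suppose 8 ∣ r and 11 ∣ r. Any common multiple of 8 and 11 is a multiple of their lcm; here gcd(8, 11) = 1, so lcm(8, 11) = 8·11 = 88, so 88 ∣ r. Since 44 ∣ 88, it follows that 44 ∣ r.

Only the converse holds.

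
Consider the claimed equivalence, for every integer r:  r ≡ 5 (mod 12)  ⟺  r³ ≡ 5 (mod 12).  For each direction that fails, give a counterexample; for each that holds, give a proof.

(→) Suppose r ≡ 5 (mod 12). Write r = 12j + 5. Then (12j + 5)³ = 1728j³ + 2160j² + 900j + 125 = 12(144j³ + 180j² + 75j + 10) + 5, so r³ ≡ 5 (mod 12).

(←) Conversely, suppose r³ ≡ 5 (mod 12). The only residue r in {0, …, 11} with r³ ≡ 5 (mod 12) is r = 5, so r ≡ 5 (mod 12).

Equivalent; both directions hold.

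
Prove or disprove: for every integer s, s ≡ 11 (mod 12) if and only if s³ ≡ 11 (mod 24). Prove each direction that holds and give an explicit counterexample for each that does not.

Not equivalent: only (⇐) holds.

(⟹) This fails: take s = 23. Then 23 ≡ 11 (mod 12), but 23³ = 12167 ≡ 23 (mod 24), not 11.

(⟸) Conversely, the residues r modulo 24 with r³ ≡ 11 (mod 24) are exactly {11}, and each is ≡ 11 (mod 12).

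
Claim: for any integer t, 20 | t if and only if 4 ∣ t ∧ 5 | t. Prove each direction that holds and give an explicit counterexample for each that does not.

Both directions hold.

(⇐) Suppose 4 ∣ t and 5 ∣ t. Any common multiple of 4 and 5 is a multiple of their lcm; here gcd(4, 5) = 1, so lcm(4, 5) = 4·5 = 20, so 20 ∣ t.

(⇒) If 20 ∣ t, write t = 20q. Since 20 = 5·4, t = 4·(5q), so 4 ∣ t; and since 20 = 4·5, t = 5·(4q), so 5 ∣ t.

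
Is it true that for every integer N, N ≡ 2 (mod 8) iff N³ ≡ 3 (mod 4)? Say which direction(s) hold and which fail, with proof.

(⟹) This fails: take N = 2. Then 2 ≡ 2 (mod 8), but 2³ = 8 ≡ 0 (mod 4), not 3.

(⟸) This fails: take N = 3. Then 3³ = 27 ≡ 3 (mod 4), yet 3 ≡ 3 (mod 8), not 2.

(⇒) fails and (⇐) fails.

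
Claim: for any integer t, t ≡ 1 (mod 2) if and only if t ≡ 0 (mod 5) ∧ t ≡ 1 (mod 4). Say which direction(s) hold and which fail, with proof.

Not equivalent: only (⇐) holds.

(→) This fails: t = 1 gives 1 ≡ 1 (mod 2) but 1 ≡ 1 (mod 5), so the conjunction on the right does not hold.

(←) Conversely, if t ≡ 0 (mod 5) and t ≡ 1 (mod 4), then by the Chinese remainder theorem t ≡ 5 (mod 20). Since 5 ≡ 1 (mod 2) and 2 ∣ 20, we get t ≡ 1 (mod 2).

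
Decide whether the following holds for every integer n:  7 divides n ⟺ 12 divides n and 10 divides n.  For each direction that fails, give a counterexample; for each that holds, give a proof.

Neither implication holds.

(→) This fails: take n = 7. Certainly 7 ∣ 7, but 12 ∤ 7.

(←) This fails: take n = 60. Both 12 ∣ 60 and 10 ∣ 60, yet 60 is not a multiple of 7 (since 60 = 8·7 + 4), so 7 ∤ 60.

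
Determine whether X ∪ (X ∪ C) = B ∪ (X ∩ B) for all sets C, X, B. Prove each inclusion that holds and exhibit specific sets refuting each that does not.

(⊆) This inclusion fails. Take C = {1}, X = ∅, B = ∅; then 1 ∈ X ∪ (X ∪ C) but 1 ∉ B ∪ (X ∩ B).

(⊇) This inclusion fails. Take C = ∅, X = ∅, B = {1}; then 1 ∈ B ∪ (X ∩ B) but 1 ∉ X ∪ (X ∪ C).

(⊆) fails and (⊇) fails.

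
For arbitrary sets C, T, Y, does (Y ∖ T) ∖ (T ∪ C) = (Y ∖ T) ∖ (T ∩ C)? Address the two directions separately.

The sets are not equal: only the forward inclusion holds.

(⊆) Let x ∈ (Y ∖ T) ∖ (T ∪ C). Then x ∈ Y and x ∉ C, T, from which x ∈ (Y ∖ T) ∖ (T ∩ C).

(⊇) This inclusion fails. Take C = {1}, T = ∅, Y = {1}; then 1 ∈ (Y ∖ T) ∖ (T ∩ C) but 1 ∉ (Y ∖ T) ∖ (T ∪ C).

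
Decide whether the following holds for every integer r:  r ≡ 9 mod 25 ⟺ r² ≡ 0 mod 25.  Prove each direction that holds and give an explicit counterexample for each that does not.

Forward direction. This fails: take r = 9. Then 9 ≡ 9 (mod 25), but 9² = 81 ≡ 6 (mod 25), not 0.

Converse. This fails: take r = 0. Then 0² = 0 ≡ 0 (mod 25), yet 0 ≡ 0 (mod 25), not 9.

(⇒) fails and (⇐) fails.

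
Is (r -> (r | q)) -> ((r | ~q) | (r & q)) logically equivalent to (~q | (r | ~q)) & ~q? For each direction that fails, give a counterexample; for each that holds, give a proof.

The forward direction fails; the converse holds.

Converse. Assume the antecedent. If r is true, the consequent reduces to true regardless of the other variables. If r is false, the antecedent forces (r = F, q = F), and the consequent holds there. Either way the consequent holds.

Forward direction. This fails. Under r = T, q = T, the left side is true but the right side is false.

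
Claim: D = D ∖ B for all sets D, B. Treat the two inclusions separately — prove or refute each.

(⟹) This inclusion fails. Take D = {1}, B = {1}; then 1 ∈ D but 1 ∉ D ∖ B.

(⟸) Let x ∈ D ∖ B. Then x ∈ D and x ∉ B, from which x ∈ D.

Only the reverse inclusion holds.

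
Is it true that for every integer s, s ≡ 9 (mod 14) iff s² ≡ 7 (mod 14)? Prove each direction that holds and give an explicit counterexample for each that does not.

(⇒) This fails: take s = 9. Then 9 ≡ 9 (mod 14), but 9² = 81 ≡ 11 (mod 14), not 7.

(⇐) This fails: take s = 7. Then 7² = 49 ≡ 7 (mod 14), yet 7 ≡ 7 (mod 14), not 9.

Neither implication holds.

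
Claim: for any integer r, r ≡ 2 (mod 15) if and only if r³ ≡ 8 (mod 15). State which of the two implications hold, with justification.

(→) Suppose r ≡ 2 (mod 15). Write r = 15j + 2. Then (15j + 2)³ = 3375j³ + 1350j² + 180j + 8 = 15(225j³ + 90j² + 12j) + 8, so r³ ≡ 8 (mod 15).

(←) Conversely, suppose r³ ≡ 8 (mod 15). The only residue r in {0, …, 14} with r³ ≡ 8 (mod 15) is r = 2, so r ≡ 2 (mod 15).

The biconditional holds.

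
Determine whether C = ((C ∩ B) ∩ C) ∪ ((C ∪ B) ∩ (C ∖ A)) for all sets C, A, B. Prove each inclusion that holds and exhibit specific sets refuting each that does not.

(⊆) fails; (⊇) holds.

(⟹) This inclusion fails. Take C = {1}, A = {1}, B = ∅; then 1 ∈ C but 1 ∉ ((C ∩ B) ∩ C) ∪ ((C ∪ B) ∩ (C ∖ A)).

(⟸) Let x ∈ ((C ∩ B) ∩ C) ∪ ((C ∪ B) ∩ (C ∖ A)). Then either x ∈ C and x ∉ A, B; or x ∈ C ∩ B and x ∉ A; or x ∈ C ∩ A ∩ B. In each case x ∈ C, so ((C ∩ B) ∩ C) ∪ ((C ∪ B) ∩ (C ∖ A)) ⊆ C.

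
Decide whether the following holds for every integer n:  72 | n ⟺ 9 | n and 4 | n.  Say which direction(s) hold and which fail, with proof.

The forward direction holds; the converse fails.

(⇒) If 72 ∣ n, write n = 72q. Since 72 = 8·9, n = 9·(8q), so 9 ∣ n; and since 72 = 18·4, n = 4·(18q), so 4 ∣ n.

(⇐) This fails: take n = 36. Both 9 ∣ 36 and 4 ∣ 36, yet 36 is not a multiple of 72 (since 36 = 0·72 + 36), so 72 ∤ 36.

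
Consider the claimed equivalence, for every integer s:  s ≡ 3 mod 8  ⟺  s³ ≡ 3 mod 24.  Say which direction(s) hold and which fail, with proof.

[⇒] This fails: take s = 11. Then 11 ≡ 3 (mod 8), but 11³ = 1331 ≡ 11 (mod 24), not 3.

[⇐] Conversely, the residues r modulo 24 with r³ ≡ 3 (mod 24) are exactly {3}, and each is ≡ 3 (mod 8).

The forward direction fails; the converse holds.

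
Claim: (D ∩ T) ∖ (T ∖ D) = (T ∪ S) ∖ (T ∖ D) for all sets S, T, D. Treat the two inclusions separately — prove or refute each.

Forward inclusion. Let x ∈ (D ∩ T) ∖ (T ∖ D). Then either x ∈ T ∩ D and x ∉ S; or x ∈ S ∩ T ∩ D. In each case x ∈ (T ∪ S) ∖ (T ∖ D), so (D ∩ T) ∖ (T ∖ D) ⊆ (T ∪ S) ∖ (T ∖ D).

Reverse inclusion. This inclusion fails. Take S = {1}, T = ∅, D = ∅; then 1 ∈ (T ∪ S) ∖ (T ∖ D) but 1 ∉ (D ∩ T) ∖ (T ∖ D).

The sets are not equal: only the forward inclusion holds.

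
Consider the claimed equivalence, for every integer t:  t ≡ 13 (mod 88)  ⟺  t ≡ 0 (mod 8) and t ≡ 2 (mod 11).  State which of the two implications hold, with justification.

(→) This fails: t = 13 gives 13 ≡ 13 (mod 88) but 13 ≡ 5 (mod 8), so the conjunction on the right does not hold.

(←) This fails: t = 24 satisfies both congruences on the right (24 ≡ 0 mod 8 and 24 ≡ 2 mod 11) yet 24 ≡ 24 (mod 88), not 13.

Neither direction holds.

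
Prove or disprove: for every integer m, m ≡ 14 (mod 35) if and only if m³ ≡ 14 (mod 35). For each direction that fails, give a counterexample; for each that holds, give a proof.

(⟹) Suppose m ≡ 14 (mod 35). Write m = 35j + 14. Then (35j + 14)³ = 42875j³ + 51450j² + 20580j + 2744 = 35(1225j³ + 1470j² + 588j + 78) + 14, so m³ ≡ 14 (mod 35).

(⟸) Conversely, suppose m³ ≡ 14 (mod 35). The only residue r in {0, …, 34} with r³ ≡ 14 (mod 35) is r = 14, so m ≡ 14 (mod 35).

Both implications hold.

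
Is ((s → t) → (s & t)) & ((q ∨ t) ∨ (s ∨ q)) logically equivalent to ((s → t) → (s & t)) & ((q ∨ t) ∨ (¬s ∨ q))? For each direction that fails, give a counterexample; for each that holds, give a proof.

The forward direction fails; the converse holds.

(→) This fails. Under q = F, s = T, t = F, the left side is true but the right side is false.

(←) Assume the antecedent. If q is true, the antecedent forces (q = T, s = T, t = F) or (q = T, s = T, t = T), and the consequent holds there. If q is false, the antecedent forces (q = F, s = T, t = T), and the consequent holds there. Either way the consequent holds.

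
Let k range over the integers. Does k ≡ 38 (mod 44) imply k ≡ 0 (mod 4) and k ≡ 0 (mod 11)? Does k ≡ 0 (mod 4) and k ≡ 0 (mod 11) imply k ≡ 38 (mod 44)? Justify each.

(⟹) This fails: k = 38 gives 38 ≡ 38 (mod 44) but 38 ≡ 2 (mod 4), so the conjunction on the right does not hold.

(⟸) This fails: k = 0 satisfies both congruences on the right (0 ≡ 0 mod 4 and 0 ≡ 0 mod 11) yet 0 ≡ 0 (mod 44), not 38.

(⇒) fails and (⇐) fails.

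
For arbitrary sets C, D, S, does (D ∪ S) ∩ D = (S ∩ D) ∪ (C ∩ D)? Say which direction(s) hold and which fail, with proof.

Only the reverse inclusion holds.

Forward inclusion. This inclusion fails. Take C = ∅, D = {1}, S = ∅; then 1 ∈ (D ∪ S) ∩ D but 1 ∉ (S ∩ D) ∪ (C ∩ D).

Reverse inclusion. Let x ∈ (S ∩ D) ∪ (C ∩ D). Then either x ∈ C ∩ D and x ∉ S; or x ∈ D ∩ S and x ∉ C; or x ∈ C ∩ D ∩ S. In each case x ∈ (D ∪ S) ∩ D, so (S ∩ D) ∪ (C ∩ D) ⊆ (D ∪ S) ∩ D.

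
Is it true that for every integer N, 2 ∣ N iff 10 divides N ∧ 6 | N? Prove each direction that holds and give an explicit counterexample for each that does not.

Only the converse holds.

[⇒] This fails: take N = 2. Certainly 2 ∣ 2, but 10 ∤ 2.

[⇐] Suppose 10 ∣ N and 6 ∣ N. Any common multiple of 10 and 6 is a multiple of their lcm; here lcm(10, 6) = 10·6/gcd(10, 6) = 60/2 = 30, so 30 ∣ N. Since 2 ∣ 30, it follows that 2 ∣ N.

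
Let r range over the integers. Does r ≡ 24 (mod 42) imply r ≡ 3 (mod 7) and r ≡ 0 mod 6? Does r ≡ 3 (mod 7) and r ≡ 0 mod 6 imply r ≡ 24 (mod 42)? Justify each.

Both directions hold; the statement is true.

(⇒) Suppose r ≡ 24 (mod 42); write r = 42j + 24. Since 7 ∣ 42, reducing mod 7 gives r ≡ 24 ≡ 3 (mod 7); since 6 ∣ 42, reducing mod 6 gives r ≡ 24 ≡ 0 (mod 6).

(⇐) Conversely, if r ≡ 3 (mod 7) and r ≡ 0 (mod 6), then by the Chinese remainder theorem r ≡ 24 (mod 42). This is exactly r ≡ 24 (mod 42).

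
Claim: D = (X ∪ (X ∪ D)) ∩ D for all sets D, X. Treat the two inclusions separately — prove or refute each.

(⊆) Let x ∈ D. Then either x ∈ D and x ∉ X; or x ∈ D ∩ X. In each case x ∈ (X ∪ (X ∪ D)) ∩ D, so D ⊆ (X ∪ (X ∪ D)) ∩ D.

(⊇) Let x ∈ (X ∪ (X ∪ D)) ∩ D. Then either x ∈ D and x ∉ X; or x ∈ D ∩ X. In each case x ∈ D, so (X ∪ (X ∪ D)) ∩ D ⊆ D.

Both inclusions hold; the sets are equal.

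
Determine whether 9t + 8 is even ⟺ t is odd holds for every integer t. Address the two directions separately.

Forward direction. This fails: t = 4 gives 9t + 8 = 44, which is even, but 4 is even, not odd.

Converse. This also fails: t = 3 is odd, but 9t + 8 = 35 is odd, not even.

Neither implication holds.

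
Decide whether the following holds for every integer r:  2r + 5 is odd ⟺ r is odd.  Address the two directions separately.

Not equivalent: only (⇐) holds.

(⇒) This fails: take r = 4. Then 2r + 5 = 13, which is odd, yet r = 4 is even, not odd.

(⇐) Suppose r is odd. Since 2 is even, 2r is even for every r, so 2r + 5 has the same parity as 5, which is odd. Hence 2r + 5 is odd.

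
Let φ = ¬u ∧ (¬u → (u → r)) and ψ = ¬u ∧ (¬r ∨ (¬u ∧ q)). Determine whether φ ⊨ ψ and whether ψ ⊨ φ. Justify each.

[⇒] This fails. Under u = F, r = T, q = F, the left side is true but the right side is false.

[⇐] Assume the antecedent. If u is true, the antecedent cannot hold. If u is false, ¬u ∧ (¬u → (u → r)) reduces to true regardless of the other variables. Either way ¬u ∧ (¬u → (u → r)) holds.

The forward direction fails; the converse holds.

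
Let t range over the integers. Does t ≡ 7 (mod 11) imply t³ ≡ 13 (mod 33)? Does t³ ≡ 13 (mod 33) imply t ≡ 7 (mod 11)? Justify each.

(⇒) This fails: take t = 18. Then 18 ≡ 7 (mod 11), but 18³ = 5832 ≡ 24 (mod 33), not 13.

(⇐) Conversely, the residues r modulo 33 with r³ ≡ 13 (mod 33) are exactly {7}, and each is ≡ 7 (mod 11).

Only the reverse direction holds.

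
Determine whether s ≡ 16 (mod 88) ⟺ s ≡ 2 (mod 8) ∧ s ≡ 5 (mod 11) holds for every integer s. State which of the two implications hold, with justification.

Both directions fail.

(⟹) This fails: s = 16 gives 16 ≡ 16 (mod 88) but 16 ≡ 0 (mod 8), so the conjunction on the right does not hold.

(⟸) This fails: s = 82 satisfies both congruences on the right (82 ≡ 2 mod 8 and 82 ≡ 5 mod 11) yet 82 ≡ 82 (mod 88), not 16.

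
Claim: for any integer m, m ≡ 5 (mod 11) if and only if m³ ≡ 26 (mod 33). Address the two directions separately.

Not equivalent: only (⇐) holds.

(⟹) This fails: take m = 16. Then 16 ≡ 5 (mod 11), but 16³ = 4096 ≡ 4 (mod 33), not 26.

(⟸) Conversely, the residues r modulo 33 with r³ ≡ 26 (mod 33) are exactly {5}, and each is ≡ 5 (mod 11).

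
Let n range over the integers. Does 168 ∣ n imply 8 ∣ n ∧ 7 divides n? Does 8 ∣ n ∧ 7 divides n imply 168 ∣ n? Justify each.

(→) If 168 ∣ n, write n = 168q. Since 168 = 21·8, n = 8·(21q), so 8 ∣ n; and since 168 = 24·7, n = 7·(24q), so 7 ∣ n.

(←) This fails: take n = 56. Both 8 ∣ 56 and 7 ∣ 56, yet 56 is not a multiple of 168 (since 56 = 0·168 + 56), so 168 ∤ 56.

The forward direction holds; the converse fails.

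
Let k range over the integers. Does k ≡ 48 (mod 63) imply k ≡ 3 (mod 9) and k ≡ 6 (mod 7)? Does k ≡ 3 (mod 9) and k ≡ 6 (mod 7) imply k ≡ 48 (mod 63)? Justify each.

Both directions hold.

(→) Suppose k ≡ 48 (mod 63); write k = 63j + 48. Since 9 ∣ 63, reducing mod 9 gives k ≡ 48 ≡ 3 (mod 9); since 7 ∣ 63, reducing mod 7 gives k ≡ 48 ≡ 6 (mod 7).

(←) Conversely, if k ≡ 3 (mod 9) and k ≡ 6 (mod 7), then by the Chinese remainder theorem k ≡ 48 (mod 63). This is exactly k ≡ 48 (mod 63).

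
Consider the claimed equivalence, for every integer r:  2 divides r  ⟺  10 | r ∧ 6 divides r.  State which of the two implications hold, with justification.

Forward direction. This fails: take r = 2. Certainly 2 ∣ 2, but 10 ∤ 2.

Converse. Suppose 10 ∣ r and 6 ∣ r. Any common multiple of 10 and 6 is a multiple of their lcm; here lcm(10, 6) = 10·6/gcd(10, 6) = 60/2 = 30, so 30 ∣ r. Since 2 ∣ 30, it follows that 2 ∣ r.

(⇒) fails; (⇐) holds.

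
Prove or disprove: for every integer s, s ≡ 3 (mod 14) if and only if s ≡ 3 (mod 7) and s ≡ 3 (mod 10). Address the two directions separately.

(⟹) This fails: s = 45 gives 45 ≡ 3 (mod 14) but 45 ≡ 5 (mod 10), so the conjunction on the right does not hold.

(⟸) Conversely, if s ≡ 3 (mod 7) and s ≡ 3 (mod 10), then by the Chinese remainder theorem s ≡ 3 (mod 70). Since 3 ≡ 3 (mod 14) and 14 ∣ 70, we get s ≡ 3 (mod 14).

Not equivalent: only (⇐) holds.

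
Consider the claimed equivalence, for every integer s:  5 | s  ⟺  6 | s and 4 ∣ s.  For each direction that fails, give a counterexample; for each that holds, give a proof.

Neither implication holds.

Forward direction. This fails: take s = 5. Certainly 5 ∣ 5, but 6 ∤ 5.

Converse. This fails: take s = 12. Both 6 ∣ 12 and 4 ∣ 12, yet 12 is not a multiple of 5 (since 12 = 2·5 + 2), so 5 ∤ 12.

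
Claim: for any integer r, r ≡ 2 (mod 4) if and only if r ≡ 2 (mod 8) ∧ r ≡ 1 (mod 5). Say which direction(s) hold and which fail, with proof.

(⟹) This fails: r = 2 gives 2 ≡ 2 (mod 4) but 2 ≡ 2 (mod 5), so the conjunction on the right does not hold.

(⟸) Conversely, if r ≡ 2 (mod 8) and r ≡ 1 (mod 5), then by the Chinese remainder theorem r ≡ 26 (mod 40). Since 26 ≡ 2 (mod 4) and 4 ∣ 40, we get r ≡ 2 (mod 4).

Not equivalent: only (⇐) holds.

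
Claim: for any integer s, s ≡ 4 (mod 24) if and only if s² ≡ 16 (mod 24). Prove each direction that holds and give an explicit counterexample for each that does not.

(⇒) holds; (⇐) fails.

(⟹) Suppose s ≡ 4 (mod 24). Write s = 24j + 4. Then (24j + 4)² = 576j² + 192j + 16 = 24(24j² + 8j) + 16, so s² ≡ 16 (mod 24).

(⟸) This fails: take s = 8. Then 8² = 64 ≡ 16 (mod 24), yet 8 ≡ 8 (mod 24), not 4.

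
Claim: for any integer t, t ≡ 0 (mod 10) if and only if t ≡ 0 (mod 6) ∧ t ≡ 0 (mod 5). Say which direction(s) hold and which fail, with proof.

Forward direction. This fails: t = 10 gives 10 ≡ 0 (mod 10) but 10 ≡ 4 (mod 6), so the conjunction on the right does not hold.

Converse. If t ≡ 0 (mod 6) and t ≡ 0 (mod 5), then by the Chinese remainder theorem t ≡ 0 (mod 30). Since 0 ≡ 0 (mod 10) and 10 ∣ 30, we get t ≡ 0 (mod 10).

(⇒) fails; (⇐) holds.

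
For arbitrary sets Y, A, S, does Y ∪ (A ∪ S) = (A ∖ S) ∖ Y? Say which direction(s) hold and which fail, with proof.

Only the reverse inclusion holds.

Forward inclusion. This inclusion fails. Take Y = {1}, A = ∅, S = ∅; then 1 ∈ Y ∪ (A ∪ S) but 1 ∉ (A ∖ S) ∖ Y.

Reverse inclusion. Let x ∈ (A ∖ S) ∖ Y. Then x ∈ A and x ∉ Y, S, from which x ∈ Y ∪ (A ∪ S).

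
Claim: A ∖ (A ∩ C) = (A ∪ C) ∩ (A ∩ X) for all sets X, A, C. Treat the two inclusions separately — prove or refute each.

Neither inclusion holds.

Forward inclusion. This inclusion fails. Take X = ∅, A = {1}, C = ∅; then 1 ∈ A ∖ (A ∩ C) but 1 ∉ (A ∪ C) ∩ (A ∩ X).

Reverse inclusion. This inclusion fails. Take X = {1}, A = {1}, C = {1}; then 1 ∈ (A ∪ C) ∩ (A ∩ X) but 1 ∉ A ∖ (A ∩ C).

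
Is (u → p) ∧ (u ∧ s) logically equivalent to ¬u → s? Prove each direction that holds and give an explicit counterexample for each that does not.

Not equivalent: only (⇒) holds.

(⇒) Assume the antecedent. If u is true, ¬u → s reduces to true regardless of the other variables. If u is false, the antecedent cannot hold. Either way ¬u → s holds.

(⇐) This fails. Under u = T, p = F, s = F, the left side is false but the right side is true.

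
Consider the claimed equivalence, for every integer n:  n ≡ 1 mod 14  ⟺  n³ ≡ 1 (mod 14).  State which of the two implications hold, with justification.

The forward direction holds; the converse fails.

(⟹) Suppose n ≡ 1 mod 14. Write n = 14j + 1. Then (14j + 1)³ = 2744j³ + 588j² + 42j + 1 = 14(196j³ + 42j² + 3j) + 1, so n³ ≡ 1 (mod 14).

(⟸) This fails: take n = 9. Then 9³ = 729 ≡ 1 (mod 14), yet 9 ≡ 9 (mod 14), not 1.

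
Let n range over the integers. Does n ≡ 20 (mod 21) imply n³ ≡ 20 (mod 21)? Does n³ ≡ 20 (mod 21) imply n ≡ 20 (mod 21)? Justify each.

(⇐) This fails: take n = 5. Then 5³ = 125 ≡ 20 (mod 21), yet 5 ≡ 5 (mod 21), not 20.

(⇒) Suppose n ≡ 20 (mod 21). Write n = 21j + 20. Then (21j + 20)³ = 9261j³ + 26460j² + 25200j + 8000 = 21(441j³ + 1260j² + 1200j + 380) + 20, so n³ ≡ 20 (mod 21).

Only the forward implication holds.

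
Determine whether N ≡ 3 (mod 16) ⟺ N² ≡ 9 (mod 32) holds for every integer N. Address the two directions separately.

Only the forward direction holds.

[⇒] Suppose N ≡ 3 (mod 16). Working modulo 32, N ∈ {3, 19}; for each such r, r² ≡ 9 (mod 32).

[⇐] This fails: take N = 13. Then 13² = 169 ≡ 9 (mod 32), yet 13 ≡ 13 (mod 16), not 3.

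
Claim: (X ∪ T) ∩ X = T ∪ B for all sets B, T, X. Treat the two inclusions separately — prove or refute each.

Both inclusions fail.

(⊆) This inclusion fails. Take B = ∅, T = ∅, X = {1}; then 1 ∈ (X ∪ T) ∩ X but 1 ∉ T ∪ B.

(⊇) This inclusion fails. Take B = {1}, T = ∅, X = ∅; then 1 ∈ T ∪ B but 1 ∉ (X ∪ T) ∩ X.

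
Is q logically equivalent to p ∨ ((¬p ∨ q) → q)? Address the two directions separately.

Only the forward implication holds.

Forward direction. Assume the antecedent. If q is true, p ∨ ((¬p ∨ q) → q) reduces to true regardless of the other variables. If q is false, the antecedent cannot hold. Either way p ∨ ((¬p ∨ q) → q) holds.

Converse. This fails. Under q = F, p = T, the left side is false but the right side is true.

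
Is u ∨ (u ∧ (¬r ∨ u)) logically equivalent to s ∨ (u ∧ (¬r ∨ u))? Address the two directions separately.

The forward direction holds; the converse fails.

(⇒) Assume the antecedent. If s is true, s ∨ (u ∧ (¬r ∨ u)) reduces to true regardless of the other variables. If s is false, the antecedent forces (s = F, u = T, r = F) or (s = F, u = T, r = T), and s ∨ (u ∧ (¬r ∨ u)) holds there. Either way s ∨ (u ∧ (¬r ∨ u)) holds.

(⇐) This fails. Under s = T, u = F, r = F, the left side is false but the right side is true.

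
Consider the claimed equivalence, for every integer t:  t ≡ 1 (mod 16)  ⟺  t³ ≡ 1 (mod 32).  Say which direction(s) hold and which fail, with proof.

(⇐) The residues r modulo 32 with r³ ≡ 1 (mod 32) are exactly {1}, and each is ≡ 1 (mod 16).

(⇒) This fails: take t = 17. Then 17 ≡ 1 (mod 16), but 17³ = 4913 ≡ 17 (mod 32), not 1.

Only the reverse direction holds.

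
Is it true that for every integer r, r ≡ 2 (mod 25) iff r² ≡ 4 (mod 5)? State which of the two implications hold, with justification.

[⇒] Suppose r ≡ 2 (mod 25). Then r² ≡ 2² = 4 (mod 25), and since 5 ∣ 25, also r² ≡ 4 (mod 5).

[⇐] This fails: take r = 3. Then 3² = 9 ≡ 4 (mod 5), yet 3 ≡ 3 (mod 25), not 2.

The forward direction holds; the converse fails.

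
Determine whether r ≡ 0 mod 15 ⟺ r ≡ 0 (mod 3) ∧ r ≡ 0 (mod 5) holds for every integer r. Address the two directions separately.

[⇐] If r ≡ 0 (mod 3) and r ≡ 0 (mod 5), then by the Chinese remainder theorem r ≡ 0 (mod 15). This is exactly r ≡ 0 (mod 15).

[⇒] Suppose r ≡ 0 (mod 15); write r = 15j + 0. Since 3 ∣ 15, reducing mod 3 gives r ≡ 0 (mod 3); since 5 ∣ 15, reducing mod 5 gives r ≡ 0 (mod 5).

The biconditional holds.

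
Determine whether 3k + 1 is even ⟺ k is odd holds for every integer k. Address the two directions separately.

Both directions hold; the statement is true.

(⟹) Suppose 3k + 1 is even. Since 3 is odd, 3k and k have the same parity, so 3k + 1 ≡ k + 1 (mod 2). As 1 is odd, 3k + 1 is even exactly when k is odd. Thus k is odd.

(⟸) Conversely, suppose k is odd; write k = 2j + 1. Then 3k + 1 = 3·(2j + 1) + 1 = 2·3j + 4, which is even.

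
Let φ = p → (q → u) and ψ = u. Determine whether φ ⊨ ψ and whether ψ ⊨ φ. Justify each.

(⇐) Assume the antecedent. If u is true, p → (q → u) reduces to true regardless of the other variables. If u is false, the antecedent cannot hold. Either way p → (q → u) holds.

(⇒) This fails. Under u = F, q = F, p = F, the left side is true but the right side is false.

The forward direction fails; the converse holds.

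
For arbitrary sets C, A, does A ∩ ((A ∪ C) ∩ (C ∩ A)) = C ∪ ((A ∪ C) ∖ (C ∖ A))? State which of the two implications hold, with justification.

(⊆) Let x ∈ A ∩ ((A ∪ C) ∩ (C ∩ A)). Then x ∈ C ∩ A, from which x ∈ C ∪ ((A ∪ C) ∖ (C ∖ A)).

(⊇) This inclusion fails. Take C = {1}, A = ∅; then 1 ∈ C ∪ ((A ∪ C) ∖ (C ∖ A)) but 1 ∉ A ∩ ((A ∪ C) ∩ (C ∩ A)).

(⊆) holds; (⊇) fails.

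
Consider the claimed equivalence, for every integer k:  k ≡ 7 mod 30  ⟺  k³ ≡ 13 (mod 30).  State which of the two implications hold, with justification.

Forward direction. Suppose k ≡ 7 mod 30. Write k = 30j + 7. Then (30j + 7)³ = 27000j³ + 18900j² + 4410j + 343 = 30(900j³ + 630j² + 147j + 11) + 13, so k³ ≡ 13 (mod 30).

Converse. Suppose k³ ≡ 13 (mod 30). The only residue r in {0, …, 29} with r³ ≡ 13 (mod 30) is r = 7, so k ≡ 7 (mod 30).

Equivalent; both directions hold.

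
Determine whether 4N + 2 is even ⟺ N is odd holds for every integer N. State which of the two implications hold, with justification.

Not equivalent: only (⇐) holds.

[⇒] This fails: take N = 6. Then 4N + 2 = 26, which is even, yet N = 6 is even, not odd.

[⇐] Suppose N is odd. Since 4 is even, 4N is even for every N, so 4N + 2 has the same parity as 2, which is even. Hence 4N + 2 is even.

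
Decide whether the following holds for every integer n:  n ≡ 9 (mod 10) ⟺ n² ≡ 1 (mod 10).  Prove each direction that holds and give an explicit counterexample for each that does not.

(→) Suppose n ≡ 9 (mod 10). Write n = 10j + 9. Then (10j + 9)² = 100j² + 180j + 81 = 10(10j² + 18j + 8) + 1, so n² ≡ 1 (mod 10).

(←) This fails: take n = 1. Then 1² = 1 ≡ 1 (mod 10), yet 1 ≡ 1 (mod 10), not 9.

Only the forward implication holds.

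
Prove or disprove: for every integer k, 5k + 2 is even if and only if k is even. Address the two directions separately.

(→) Suppose 5k + 2 is even. Since 5 is odd, 5k and k have the same parity, so 5k + 2 ≡ k + 2 (mod 2). As 2 is even, 5k + 2 is even exactly when k is even. Thus k is even.

(←) Conversely, suppose k is even; write k = 2j. Then 5k + 2 = 5·(2j) + 2 = 2·5j + 2, which is even.

Both directions hold; the statement is true.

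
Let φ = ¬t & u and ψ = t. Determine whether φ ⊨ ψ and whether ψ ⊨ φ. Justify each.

(⟹) This fails. Under u = T, t = F, the left side is true but the right side is false.

(⟸) This fails. Under u = F, t = T, the left side is false but the right side is true.

Both directions fail.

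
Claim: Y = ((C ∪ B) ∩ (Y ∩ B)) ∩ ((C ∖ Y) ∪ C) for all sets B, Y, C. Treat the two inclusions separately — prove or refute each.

The sets are not equal: only the reverse inclusion holds.

(⟸) Let x ∈ ((C ∪ B) ∩ (Y ∩ B)) ∩ ((C ∖ Y) ∪ C). Then x ∈ B ∩ Y ∩ C, from which x ∈ Y.

(⟹) This inclusion fails. Take B = ∅, Y = {1}, C = ∅; then 1 ∈ Y but 1 ∉ ((C ∪ B) ∩ (Y ∩ B)) ∩ ((C ∖ Y) ∪ C).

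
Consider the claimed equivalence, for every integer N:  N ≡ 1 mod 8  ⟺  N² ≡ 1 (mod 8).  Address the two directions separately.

(⇒) Suppose N ≡ 1 mod 8. Write N = 8j + 1. Then (8j + 1)² = 64j² + 16j + 1 = 8(8j² + 2j) + 1, so N² ≡ 1 (mod 8).

(⇐) This fails: take N = 3. Then 3² = 9 ≡ 1 (mod 8), yet 3 ≡ 3 (mod 8), not 1.

(⇒) holds; (⇐) fails.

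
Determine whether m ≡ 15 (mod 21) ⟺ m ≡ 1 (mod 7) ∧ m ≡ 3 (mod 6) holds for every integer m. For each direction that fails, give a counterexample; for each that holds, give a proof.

Forward direction. This fails: m = 36 gives 36 ≡ 15 (mod 21) but 36 ≡ 0 (mod 6), so the conjunction on the right does not hold.

Converse. If m ≡ 1 (mod 7) and m ≡ 3 (mod 6), then by the Chinese remainder theorem m ≡ 15 (mod 42). Since 15 ≡ 15 (mod 21) and 21 ∣ 42, we get m ≡ 15 (mod 21).

The forward direction fails; the converse holds.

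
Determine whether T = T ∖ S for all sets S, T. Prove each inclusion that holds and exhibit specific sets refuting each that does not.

Only the reverse inclusion holds.

(⊆) This inclusion fails. Take S = {1}, T = {1}; then 1 ∈ T but 1 ∉ T ∖ S.

(⊇) Let x ∈ T ∖ S. Then x ∈ T and x ∉ S, from which x ∈ T.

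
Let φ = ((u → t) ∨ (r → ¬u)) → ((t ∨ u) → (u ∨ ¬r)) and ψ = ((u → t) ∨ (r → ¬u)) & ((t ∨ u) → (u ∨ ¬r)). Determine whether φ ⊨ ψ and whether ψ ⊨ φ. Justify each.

Not equivalent: only (⇐) holds.

(→) This fails. Under r = T, t = F, u = T, the left side is true but the right side is false.

(←) Assume the antecedent. If r is true, the antecedent forces (r = T, t = F, u = F) or (r = T, t = T, u = T), and the consequent holds there. If r is false, the consequent reduces to true regardless of the other variables. Either way the consequent holds.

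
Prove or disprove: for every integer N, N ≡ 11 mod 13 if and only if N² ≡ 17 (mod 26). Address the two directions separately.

Neither direction holds.

Forward direction. This fails: take N = 24. Then 24 ≡ 11 (mod 13), but 24² = 576 ≡ 4 (mod 26), not 17.

Converse. This fails: take N = 15. Then 15² = 225 ≡ 17 (mod 26), yet 15 ≡ 2 (mod 13), not 11.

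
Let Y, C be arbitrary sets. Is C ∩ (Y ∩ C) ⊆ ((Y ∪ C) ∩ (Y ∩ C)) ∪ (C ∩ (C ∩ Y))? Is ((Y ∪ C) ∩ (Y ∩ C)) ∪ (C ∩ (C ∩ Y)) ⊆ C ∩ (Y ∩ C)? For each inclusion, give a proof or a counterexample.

Forward inclusion. Let x ∈ C ∩ (Y ∩ C). Then x ∈ Y ∩ C, from which x ∈ ((Y ∪ C) ∩ (Y ∩ C)) ∪ (C ∩ (C ∩ Y)).

Reverse inclusion. Let x ∈ ((Y ∪ C) ∩ (Y ∩ C)) ∪ (C ∩ (C ∩ Y)). Then x ∈ Y ∩ C, from which x ∈ C ∩ (Y ∩ C).

Both inclusions hold; the sets are equal.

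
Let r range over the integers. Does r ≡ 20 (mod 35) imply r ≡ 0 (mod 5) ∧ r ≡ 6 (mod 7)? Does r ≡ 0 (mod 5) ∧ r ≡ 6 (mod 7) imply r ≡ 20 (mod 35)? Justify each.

[⇐] If r ≡ 0 (mod 5) and r ≡ 6 (mod 7), then by the Chinese remainder theorem r ≡ 20 (mod 35). This is exactly r ≡ 20 (mod 35).

[⇒] Suppose r ≡ 20 (mod 35); write r = 35j + 20. Since 5 ∣ 35, reducing mod 5 gives r ≡ 20 ≡ 0 (mod 5); since 7 ∣ 35, reducing mod 7 gives r ≡ 20 ≡ 6 (mod 7).

The biconditional holds.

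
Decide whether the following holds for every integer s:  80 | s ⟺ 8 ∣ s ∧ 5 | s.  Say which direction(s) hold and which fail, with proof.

The forward direction holds; the converse fails.

(→) If 80 ∣ s, write s = 80q. Since 80 = 10·8, s = 8·(10q), so 8 ∣ s; and since 80 = 16·5, s = 5·(16q), so 5 ∣ s.

(←) This fails: take s = 40. Both 8 ∣ 40 and 5 ∣ 40, yet 40 is not a multiple of 80 (since 40 = 0·80 + 40), so 80 ∤ 40.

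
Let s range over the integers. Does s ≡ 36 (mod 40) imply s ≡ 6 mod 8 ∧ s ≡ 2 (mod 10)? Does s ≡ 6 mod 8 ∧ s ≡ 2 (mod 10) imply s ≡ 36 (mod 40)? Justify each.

Both directions fail.

(→) This fails: s = 36 gives 36 ≡ 36 (mod 40) but 36 ≡ 4 (mod 8), so the conjunction on the right does not hold.

(←) This fails: s = 22 satisfies both congruences on the right (22 ≡ 6 mod 8 and 22 ≡ 2 mod 10) yet 22 ≡ 22 (mod 40), not 36.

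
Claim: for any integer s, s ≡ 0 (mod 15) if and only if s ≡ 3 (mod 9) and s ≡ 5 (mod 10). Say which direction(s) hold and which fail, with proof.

(⇒) This fails: s = 0 gives 0 ≡ 0 (mod 15) but 0 ≡ 0 (mod 9), so the conjunction on the right does not hold.

(⇐) Conversely, if s ≡ 3 (mod 9) and s ≡ 5 (mod 10), then by the Chinese remainder theorem s ≡ 75 (mod 90). Since 75 ≡ 0 (mod 15) and 15 ∣ 90, we get s ≡ 0 (mod 15).

The forward direction fails; the converse holds.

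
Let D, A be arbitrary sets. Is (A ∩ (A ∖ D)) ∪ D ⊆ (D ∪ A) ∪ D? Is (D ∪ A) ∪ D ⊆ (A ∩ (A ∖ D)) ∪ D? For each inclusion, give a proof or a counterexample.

(⊆) Let x ∈ (A ∩ (A ∖ D)) ∪ D. Then either x ∈ D and x ∉ A; or x ∈ A and x ∉ D; or x ∈ D ∩ A. In each case x ∈ (D ∪ A) ∪ D, so (A ∩ (A ∖ D)) ∪ D ⊆ (D ∪ A) ∪ D.

(⊇) Let x ∈ (D ∪ A) ∪ D. Then either x ∈ D and x ∉ A; or x ∈ A and x ∉ D; or x ∈ D ∩ A. In each case x ∈ (A ∩ (A ∖ D)) ∪ D, so (D ∪ A) ∪ D ⊆ (A ∩ (A ∖ D)) ∪ D.

The two sets are equal.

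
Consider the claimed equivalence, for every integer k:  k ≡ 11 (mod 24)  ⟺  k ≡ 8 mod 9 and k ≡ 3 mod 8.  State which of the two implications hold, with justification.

(⟹) This fails: k = 11 gives 11 ≡ 11 (mod 24) but 11 ≡ 2 (mod 9), so the conjunction on the right does not hold.

(⟸) Conversely, if k ≡ 8 (mod 9) and k ≡ 3 (mod 8), then by the Chinese remainder theorem k ≡ 35 (mod 72). Since 35 ≡ 11 (mod 24) and 24 ∣ 72, we get k ≡ 11 (mod 24).

(⇒) fails; (⇐) holds.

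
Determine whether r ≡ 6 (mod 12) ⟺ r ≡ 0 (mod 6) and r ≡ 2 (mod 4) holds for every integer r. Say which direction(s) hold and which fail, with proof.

Both directions hold; the statement is true.

[⇐] If r ≡ 0 (mod 6) and r ≡ 2 (mod 4), then by the Chinese remainder theorem r ≡ 6 (mod 12). This is exactly r ≡ 6 (mod 12).

[⇒] Suppose r ≡ 6 (mod 12); write r = 12j + 6. Since 6 ∣ 12, reducing mod 6 gives r ≡ 6 ≡ 0 (mod 6); since 4 ∣ 12, reducing mod 4 gives r ≡ 6 ≡ 2 (mod 4).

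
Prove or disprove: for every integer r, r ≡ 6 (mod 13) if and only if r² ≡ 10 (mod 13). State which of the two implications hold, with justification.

(⇐) This fails: take r = 7. Then 7² = 49 ≡ 10 (mod 13), yet 7 ≡ 7 (mod 13), not 6.

(⇒) Suppose r ≡ 6 (mod 13). Write r = 13j + 6. Then (13j + 6)² = 169j² + 156j + 36 = 13(13j² + 12j + 2) + 10, so r² ≡ 10 (mod 13).

Only the forward implication holds.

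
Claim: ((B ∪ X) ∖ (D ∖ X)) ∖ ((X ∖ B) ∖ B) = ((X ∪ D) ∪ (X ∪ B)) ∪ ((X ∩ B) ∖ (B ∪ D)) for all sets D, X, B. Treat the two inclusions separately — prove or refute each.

Forward inclusion. Let x ∈ ((B ∪ X) ∖ (D ∖ X)) ∖ ((X ∖ B) ∖ B). Then either x ∈ B and x ∉ D, X; or x ∈ X ∩ B and x ∉ D; or x ∈ D ∩ X ∩ B. In each case x ∈ ((X ∪ D) ∪ (X ∪ B)) ∪ ((X ∩ B) ∖ (B ∪ D)), so ((B ∪ X) ∖ (D ∖ X)) ∖ ((X ∖ B) ∖ B) ⊆ ((X ∪ D) ∪ (X ∪ B)) ∪ ((X ∩ B) ∖ (B ∪ D)).

Reverse inclusion. This inclusion fails. Take D = {1}, X = ∅, B = ∅; then 1 ∈ ((X ∪ D) ∪ (X ∪ B)) ∪ ((X ∩ B) ∖ (B ∪ D)) but 1 ∉ ((B ∪ X) ∖ (D ∖ X)) ∖ ((X ∖ B) ∖ B).

The sets are not equal: only the forward inclusion holds.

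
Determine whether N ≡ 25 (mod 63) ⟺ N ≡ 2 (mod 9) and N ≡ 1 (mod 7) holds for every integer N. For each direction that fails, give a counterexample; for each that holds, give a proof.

Neither direction holds.

(⟹) This fails: N = 25 gives 25 ≡ 25 (mod 63) but 25 ≡ 7 (mod 9), so the conjunction on the right does not hold.

(⟸) This fails: N = 29 satisfies both congruences on the right (29 ≡ 2 mod 9 and 29 ≡ 1 mod 7) yet 29 ≡ 29 (mod 63), not 25.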